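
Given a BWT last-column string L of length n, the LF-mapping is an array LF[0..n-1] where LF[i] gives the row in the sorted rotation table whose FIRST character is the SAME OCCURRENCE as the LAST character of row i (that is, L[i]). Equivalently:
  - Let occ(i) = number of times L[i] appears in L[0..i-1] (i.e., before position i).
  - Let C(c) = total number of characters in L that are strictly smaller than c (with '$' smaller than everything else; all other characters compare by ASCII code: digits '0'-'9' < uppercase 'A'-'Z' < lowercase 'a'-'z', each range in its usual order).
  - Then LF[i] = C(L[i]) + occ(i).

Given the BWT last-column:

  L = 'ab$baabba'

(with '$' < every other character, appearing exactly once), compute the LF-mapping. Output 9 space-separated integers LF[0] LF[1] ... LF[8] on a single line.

Char counts: '$':1, 'a':4, 'b':4
C (first-col start): C('$')=0, C('a')=1, C('b')=5
L[0]='a': occ=0, LF[0]=C('a')+0=1+0=1
L[1]='b': occ=0, LF[1]=C('b')+0=5+0=5
L[2]='$': occ=0, LF[2]=C('$')+0=0+0=0
L[3]='b': occ=1, LF[3]=C('b')+1=5+1=6
L[4]='a': occ=1, LF[4]=C('a')+1=1+1=2
L[5]='a': occ=2, LF[5]=C('a')+2=1+2=3
L[6]='b': occ=2, LF[6]=C('b')+2=5+2=7
L[7]='b': occ=3, LF[7]=C('b')+3=5+3=8
L[8]='a': occ=3, LF[8]=C('a')+3=1+3=4

Answer: 1 5 0 6 2 3 7 8 4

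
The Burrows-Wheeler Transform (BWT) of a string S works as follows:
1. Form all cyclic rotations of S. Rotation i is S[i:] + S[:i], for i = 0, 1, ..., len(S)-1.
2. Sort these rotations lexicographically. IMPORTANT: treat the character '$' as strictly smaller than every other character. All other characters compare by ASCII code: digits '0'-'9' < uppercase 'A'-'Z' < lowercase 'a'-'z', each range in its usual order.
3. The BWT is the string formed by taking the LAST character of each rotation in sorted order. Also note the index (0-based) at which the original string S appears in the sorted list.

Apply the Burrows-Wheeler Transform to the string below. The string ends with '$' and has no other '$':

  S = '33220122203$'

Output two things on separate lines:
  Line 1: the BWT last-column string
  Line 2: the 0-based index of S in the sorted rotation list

Answer: 32202232103$
11

Derivation:
All 12 rotations (rotation i = S[i:]+S[:i]):
  rot[0] = 33220122203$
  rot[1] = 3220122203$3
  rot[2] = 220122203$33
  rot[3] = 20122203$332
  rot[4] = 0122203$3322
  rot[5] = 122203$33220
  rot[6] = 22203$332201
  rot[7] = 2203$3322012
  rot[8] = 203$33220122
  rot[9] = 03$332201222
  rot[10] = 3$3322012220
  rot[11] = $33220122203
Sorted (with $ < everything):
  sorted[0] = $33220122203  (last char: '3')
  sorted[1] = 0122203$3322  (last char: '2')
  sorted[2] = 03$332201222  (last char: '2')
  sorted[3] = 122203$33220  (last char: '0')
  sorted[4] = 20122203$332  (last char: '2')
  sorted[5] = 203$33220122  (last char: '2')
  sorted[6] = 220122203$33  (last char: '3')
  sorted[7] = 2203$3322012  (last char: '2')
  sorted[8] = 22203$332201  (last char: '1')
  sorted[9] = 3$3322012220  (last char: '0')
  sorted[10] = 3220122203$3  (last char: '3')
  sorted[11] = 33220122203$  (last char: '$')
Last column: 32202232103$
Original string S is at sorted index 11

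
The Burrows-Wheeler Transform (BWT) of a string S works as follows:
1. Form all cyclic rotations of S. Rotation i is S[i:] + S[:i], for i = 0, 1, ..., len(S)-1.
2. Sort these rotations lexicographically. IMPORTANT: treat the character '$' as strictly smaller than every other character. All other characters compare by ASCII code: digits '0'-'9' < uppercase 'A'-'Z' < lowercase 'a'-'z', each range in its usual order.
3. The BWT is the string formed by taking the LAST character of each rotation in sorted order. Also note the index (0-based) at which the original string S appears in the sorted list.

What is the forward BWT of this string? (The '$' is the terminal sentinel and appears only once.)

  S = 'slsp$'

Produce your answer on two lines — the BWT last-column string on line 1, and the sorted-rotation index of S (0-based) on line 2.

Answer: pss$l
3

Derivation:
All 5 rotations (rotation i = S[i:]+S[:i]):
  rot[0] = slsp$
  rot[1] = lsp$s
  rot[2] = sp$sl
  rot[3] = p$sls
  rot[4] = $slsp
Sorted (with $ < everything):
  sorted[0] = $slsp  (last char: 'p')
  sorted[1] = lsp$s  (last char: 's')
  sorted[2] = p$sls  (last char: 's')
  sorted[3] = slsp$  (last char: '$')
  sorted[4] = sp$sl  (last char: 'l')
Last column: pss$l
Original string S is at sorted index 3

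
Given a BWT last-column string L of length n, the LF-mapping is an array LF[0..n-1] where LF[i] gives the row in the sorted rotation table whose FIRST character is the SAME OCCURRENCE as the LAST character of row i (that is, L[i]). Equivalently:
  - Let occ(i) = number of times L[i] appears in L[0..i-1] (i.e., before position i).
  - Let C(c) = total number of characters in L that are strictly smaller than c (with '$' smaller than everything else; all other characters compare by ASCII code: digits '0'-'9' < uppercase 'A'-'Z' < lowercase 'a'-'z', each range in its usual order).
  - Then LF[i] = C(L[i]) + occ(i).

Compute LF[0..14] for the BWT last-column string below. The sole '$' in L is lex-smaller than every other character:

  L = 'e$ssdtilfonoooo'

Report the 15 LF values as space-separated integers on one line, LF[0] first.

Char counts: '$':1, 'd':1, 'e':1, 'f':1, 'i':1, 'l':1, 'n':1, 'o':5, 's':2, 't':1
C (first-col start): C('$')=0, C('d')=1, C('e')=2, C('f')=3, C('i')=4, C('l')=5, C('n')=6, C('o')=7, C('s')=12, C('t')=14
L[0]='e': occ=0, LF[0]=C('e')+0=2+0=2
L[1]='$': occ=0, LF[1]=C('$')+0=0+0=0
L[2]='s': occ=0, LF[2]=C('s')+0=12+0=12
L[3]='s': occ=1, LF[3]=C('s')+1=12+1=13
L[4]='d': occ=0, LF[4]=C('d')+0=1+0=1
L[5]='t': occ=0, LF[5]=C('t')+0=14+0=14
L[6]='i': occ=0, LF[6]=C('i')+0=4+0=4
L[7]='l': occ=0, LF[7]=C('l')+0=5+0=5
L[8]='f': occ=0, LF[8]=C('f')+0=3+0=3
L[9]='o': occ=0, LF[9]=C('o')+0=7+0=7
L[10]='n': occ=0, LF[10]=C('n')+0=6+0=6
L[11]='o': occ=1, LF[11]=C('o')+1=7+1=8
L[12]='o': occ=2, LF[12]=C('o')+2=7+2=9
L[13]='o': occ=3, LF[13]=C('o')+3=7+3=10
L[14]='o': occ=4, LF[14]=C('o')+4=7+4=11

Answer: 2 0 12 13 1 14 4 5 3 7 6 8 9 10 11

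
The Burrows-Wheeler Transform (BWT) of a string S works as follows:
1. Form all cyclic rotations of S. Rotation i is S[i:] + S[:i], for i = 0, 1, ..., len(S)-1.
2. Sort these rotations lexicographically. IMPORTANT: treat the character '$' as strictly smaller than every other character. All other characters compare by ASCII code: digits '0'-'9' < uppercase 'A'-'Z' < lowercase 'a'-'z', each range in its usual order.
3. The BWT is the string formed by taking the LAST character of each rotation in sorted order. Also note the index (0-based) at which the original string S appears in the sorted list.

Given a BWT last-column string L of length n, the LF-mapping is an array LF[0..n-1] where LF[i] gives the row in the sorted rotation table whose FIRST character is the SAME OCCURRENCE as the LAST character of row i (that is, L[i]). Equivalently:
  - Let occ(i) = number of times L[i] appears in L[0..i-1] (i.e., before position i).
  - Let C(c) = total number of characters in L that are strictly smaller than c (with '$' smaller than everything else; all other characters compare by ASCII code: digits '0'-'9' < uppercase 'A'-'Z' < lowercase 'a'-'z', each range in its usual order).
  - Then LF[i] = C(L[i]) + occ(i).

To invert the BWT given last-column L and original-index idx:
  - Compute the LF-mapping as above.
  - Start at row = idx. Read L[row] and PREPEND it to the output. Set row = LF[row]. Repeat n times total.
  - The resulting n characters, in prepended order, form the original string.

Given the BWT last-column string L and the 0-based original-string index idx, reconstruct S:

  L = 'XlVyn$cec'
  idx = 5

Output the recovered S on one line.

LF mapping: 2 6 1 8 7 0 3 5 4
Walk LF starting at row 5, prepending L[row]:
  step 1: row=5, L[5]='$', prepend. Next row=LF[5]=0
  step 2: row=0, L[0]='X', prepend. Next row=LF[0]=2
  step 3: row=2, L[2]='V', prepend. Next row=LF[2]=1
  step 4: row=1, L[1]='l', prepend. Next row=LF[1]=6
  step 5: row=6, L[6]='c', prepend. Next row=LF[6]=3
  step 6: row=3, L[3]='y', prepend. Next row=LF[3]=8
  step 7: row=8, L[8]='c', prepend. Next row=LF[8]=4
  step 8: row=4, L[4]='n', prepend. Next row=LF[4]=7
  step 9: row=7, L[7]='e', prepend. Next row=LF[7]=5
Reversed output: encyclVX$

Answer: encyclVX$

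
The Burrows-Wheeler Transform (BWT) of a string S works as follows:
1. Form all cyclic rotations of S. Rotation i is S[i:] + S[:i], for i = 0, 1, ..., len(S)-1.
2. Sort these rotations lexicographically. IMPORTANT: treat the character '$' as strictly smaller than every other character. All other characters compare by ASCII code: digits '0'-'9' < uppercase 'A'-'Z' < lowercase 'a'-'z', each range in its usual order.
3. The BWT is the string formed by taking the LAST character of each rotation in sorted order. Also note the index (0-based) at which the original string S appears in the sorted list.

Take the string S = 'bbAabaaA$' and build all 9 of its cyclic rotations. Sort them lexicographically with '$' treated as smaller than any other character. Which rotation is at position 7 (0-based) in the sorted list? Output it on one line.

Answer: baaA$bbAa

Derivation:
All 9 rotations (rotation i = S[i:]+S[:i]):
  rot[0] = bbAabaaA$
  rot[1] = bAabaaA$b
  rot[2] = AabaaA$bb
  rot[3] = abaaA$bbA
  rot[4] = baaA$bbAa
  rot[5] = aaA$bbAab
  rot[6] = aA$bbAaba
  rot[7] = A$bbAabaa
  rot[8] = $bbAabaaA
Sorted (with $ < everything):
  sorted[0] = $bbAabaaA
  sorted[1] = A$bbAabaa
  sorted[2] = AabaaA$bb
  sorted[3] = aA$bbAaba
  sorted[4] = aaA$bbAab
  sorted[5] = abaaA$bbA
  sorted[6] = bAabaaA$b
  sorted[7] = baaA$bbAa
  sorted[8] = bbAabaaA$
sorted[7] = baaA$bbAa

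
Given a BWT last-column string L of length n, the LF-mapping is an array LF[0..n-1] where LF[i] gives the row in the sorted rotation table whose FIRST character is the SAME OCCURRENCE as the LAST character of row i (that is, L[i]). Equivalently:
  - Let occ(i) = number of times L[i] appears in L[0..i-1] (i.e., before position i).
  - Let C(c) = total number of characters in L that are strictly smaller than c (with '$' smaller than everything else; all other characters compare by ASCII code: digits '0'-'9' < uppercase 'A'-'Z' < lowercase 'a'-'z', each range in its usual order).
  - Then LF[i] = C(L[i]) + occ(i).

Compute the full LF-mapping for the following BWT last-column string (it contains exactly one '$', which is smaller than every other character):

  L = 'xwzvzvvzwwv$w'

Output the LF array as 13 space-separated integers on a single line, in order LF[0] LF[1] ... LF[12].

Answer: 9 5 10 1 11 2 3 12 6 7 4 0 8

Derivation:
Char counts: '$':1, 'v':4, 'w':4, 'x':1, 'z':3
C (first-col start): C('$')=0, C('v')=1, C('w')=5, C('x')=9, C('z')=10
L[0]='x': occ=0, LF[0]=C('x')+0=9+0=9
L[1]='w': occ=0, LF[1]=C('w')+0=5+0=5
L[2]='z': occ=0, LF[2]=C('z')+0=10+0=10
L[3]='v': occ=0, LF[3]=C('v')+0=1+0=1
L[4]='z': occ=1, LF[4]=C('z')+1=10+1=11
L[5]='v': occ=1, LF[5]=C('v')+1=1+1=2
L[6]='v': occ=2, LF[6]=C('v')+2=1+2=3
L[7]='z': occ=2, LF[7]=C('z')+2=10+2=12
L[8]='w': occ=1, LF[8]=C('w')+1=5+1=6
L[9]='w': occ=2, LF[9]=C('w')+2=5+2=7
L[10]='v': occ=3, LF[10]=C('v')+3=1+3=4
L[11]='$': occ=0, LF[11]=C('$')+0=0+0=0
L[12]='w': occ=3, LF[12]=C('w')+3=5+3=8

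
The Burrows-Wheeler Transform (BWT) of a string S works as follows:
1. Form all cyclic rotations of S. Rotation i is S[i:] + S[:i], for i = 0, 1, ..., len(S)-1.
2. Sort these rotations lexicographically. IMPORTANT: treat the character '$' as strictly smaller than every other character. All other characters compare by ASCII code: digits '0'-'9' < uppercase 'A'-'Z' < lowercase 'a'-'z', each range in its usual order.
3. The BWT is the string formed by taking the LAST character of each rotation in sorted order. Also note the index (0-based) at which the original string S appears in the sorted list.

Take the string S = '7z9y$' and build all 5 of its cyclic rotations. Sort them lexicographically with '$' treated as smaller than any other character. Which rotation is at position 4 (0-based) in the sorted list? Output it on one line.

All 5 rotations (rotation i = S[i:]+S[:i]):
  rot[0] = 7z9y$
  rot[1] = z9y$7
  rot[2] = 9y$7z
  rot[3] = y$7z9
  rot[4] = $7z9y
Sorted (with $ < everything):
  sorted[0] = $7z9y
  sorted[1] = 7z9y$
  sorted[2] = 9y$7z
  sorted[3] = y$7z9
  sorted[4] = z9y$7
sorted[4] = z9y$7

Answer: z9y$7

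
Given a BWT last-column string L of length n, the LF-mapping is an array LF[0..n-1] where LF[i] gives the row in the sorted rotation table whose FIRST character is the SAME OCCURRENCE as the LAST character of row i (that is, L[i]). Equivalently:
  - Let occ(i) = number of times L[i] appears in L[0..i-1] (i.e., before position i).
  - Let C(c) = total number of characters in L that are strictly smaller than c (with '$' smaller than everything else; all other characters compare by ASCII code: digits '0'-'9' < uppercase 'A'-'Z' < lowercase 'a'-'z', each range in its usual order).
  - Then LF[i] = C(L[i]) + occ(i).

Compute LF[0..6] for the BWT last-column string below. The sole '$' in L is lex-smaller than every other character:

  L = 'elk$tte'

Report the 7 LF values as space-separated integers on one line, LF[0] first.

Char counts: '$':1, 'e':2, 'k':1, 'l':1, 't':2
C (first-col start): C('$')=0, C('e')=1, C('k')=3, C('l')=4, C('t')=5
L[0]='e': occ=0, LF[0]=C('e')+0=1+0=1
L[1]='l': occ=0, LF[1]=C('l')+0=4+0=4
L[2]='k': occ=0, LF[2]=C('k')+0=3+0=3
L[3]='$': occ=0, LF[3]=C('$')+0=0+0=0
L[4]='t': occ=0, LF[4]=C('t')+0=5+0=5
L[5]='t': occ=1, LF[5]=C('t')+1=5+1=6
L[6]='e': occ=1, LF[6]=C('e')+1=1+1=2

Answer: 1 4 3 0 5 6 2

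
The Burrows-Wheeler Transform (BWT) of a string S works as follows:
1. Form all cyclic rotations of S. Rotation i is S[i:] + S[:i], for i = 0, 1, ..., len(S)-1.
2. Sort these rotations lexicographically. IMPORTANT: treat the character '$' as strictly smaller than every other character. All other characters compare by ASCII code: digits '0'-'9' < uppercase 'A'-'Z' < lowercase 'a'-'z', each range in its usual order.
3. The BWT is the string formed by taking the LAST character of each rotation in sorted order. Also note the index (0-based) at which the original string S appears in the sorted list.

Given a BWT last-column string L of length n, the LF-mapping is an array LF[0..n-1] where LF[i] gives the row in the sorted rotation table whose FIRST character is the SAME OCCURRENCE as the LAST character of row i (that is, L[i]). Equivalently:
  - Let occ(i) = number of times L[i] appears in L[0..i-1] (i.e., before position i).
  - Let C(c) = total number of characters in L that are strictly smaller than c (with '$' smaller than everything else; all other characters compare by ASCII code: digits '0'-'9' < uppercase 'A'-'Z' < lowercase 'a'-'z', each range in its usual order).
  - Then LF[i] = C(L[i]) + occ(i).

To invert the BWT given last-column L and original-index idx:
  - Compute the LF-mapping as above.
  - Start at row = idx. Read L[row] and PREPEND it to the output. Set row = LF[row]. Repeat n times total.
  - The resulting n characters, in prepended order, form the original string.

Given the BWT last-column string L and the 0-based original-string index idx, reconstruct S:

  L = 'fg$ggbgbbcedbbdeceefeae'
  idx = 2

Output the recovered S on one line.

LF mapping: 17 19 0 20 21 2 22 3 4 7 11 9 5 6 10 12 8 13 14 18 15 1 16
Walk LF starting at row 2, prepending L[row]:
  step 1: row=2, L[2]='$', prepend. Next row=LF[2]=0
  step 2: row=0, L[0]='f', prepend. Next row=LF[0]=17
  step 3: row=17, L[17]='e', prepend. Next row=LF[17]=13
  step 4: row=13, L[13]='b', prepend. Next row=LF[13]=6
  step 5: row=6, L[6]='g', prepend. Next row=LF[6]=22
  step 6: row=22, L[22]='e', prepend. Next row=LF[22]=16
  step 7: row=16, L[16]='c', prepend. Next row=LF[16]=8
  step 8: row=8, L[8]='b', prepend. Next row=LF[8]=4
  step 9: row=4, L[4]='g', prepend. Next row=LF[4]=21
  step 10: row=21, L[21]='a', prepend. Next row=LF[21]=1
  step 11: row=1, L[1]='g', prepend. Next row=LF[1]=19
  step 12: row=19, L[19]='f', prepend. Next row=LF[19]=18
  step 13: row=18, L[18]='e', prepend. Next row=LF[18]=14
  step 14: row=14, L[14]='d', prepend. Next row=LF[14]=10
  step 15: row=10, L[10]='e', prepend. Next row=LF[10]=11
  step 16: row=11, L[11]='d', prepend. Next row=LF[11]=9
  step 17: row=9, L[9]='c', prepend. Next row=LF[9]=7
  step 18: row=7, L[7]='b', prepend. Next row=LF[7]=3
  step 19: row=3, L[3]='g', prepend. Next row=LF[3]=20
  step 20: row=20, L[20]='e', prepend. Next row=LF[20]=15
  step 21: row=15, L[15]='e', prepend. Next row=LF[15]=12
  step 22: row=12, L[12]='b', prepend. Next row=LF[12]=5
  step 23: row=5, L[5]='b', prepend. Next row=LF[5]=2
Reversed output: bbeegbcdedefgagbcegbef$

Answer: bbeegbcdedefgagbcegbef$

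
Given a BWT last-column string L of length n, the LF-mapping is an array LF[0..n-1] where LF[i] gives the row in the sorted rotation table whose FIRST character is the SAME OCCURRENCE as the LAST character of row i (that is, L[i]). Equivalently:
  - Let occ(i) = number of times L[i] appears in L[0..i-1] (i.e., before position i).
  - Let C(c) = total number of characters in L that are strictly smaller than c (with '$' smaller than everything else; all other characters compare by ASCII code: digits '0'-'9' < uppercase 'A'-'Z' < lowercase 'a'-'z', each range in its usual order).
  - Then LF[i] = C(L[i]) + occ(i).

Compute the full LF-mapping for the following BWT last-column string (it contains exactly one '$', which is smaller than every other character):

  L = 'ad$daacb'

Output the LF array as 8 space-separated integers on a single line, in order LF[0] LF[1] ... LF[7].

Char counts: '$':1, 'a':3, 'b':1, 'c':1, 'd':2
C (first-col start): C('$')=0, C('a')=1, C('b')=4, C('c')=5, C('d')=6
L[0]='a': occ=0, LF[0]=C('a')+0=1+0=1
L[1]='d': occ=0, LF[1]=C('d')+0=6+0=6
L[2]='$': occ=0, LF[2]=C('$')+0=0+0=0
L[3]='d': occ=1, LF[3]=C('d')+1=6+1=7
L[4]='a': occ=1, LF[4]=C('a')+1=1+1=2
L[5]='a': occ=2, LF[5]=C('a')+2=1+2=3
L[6]='c': occ=0, LF[6]=C('c')+0=5+0=5
L[7]='b': occ=0, LF[7]=C('b')+0=4+0=4

Answer: 1 6 0 7 2 3 5 4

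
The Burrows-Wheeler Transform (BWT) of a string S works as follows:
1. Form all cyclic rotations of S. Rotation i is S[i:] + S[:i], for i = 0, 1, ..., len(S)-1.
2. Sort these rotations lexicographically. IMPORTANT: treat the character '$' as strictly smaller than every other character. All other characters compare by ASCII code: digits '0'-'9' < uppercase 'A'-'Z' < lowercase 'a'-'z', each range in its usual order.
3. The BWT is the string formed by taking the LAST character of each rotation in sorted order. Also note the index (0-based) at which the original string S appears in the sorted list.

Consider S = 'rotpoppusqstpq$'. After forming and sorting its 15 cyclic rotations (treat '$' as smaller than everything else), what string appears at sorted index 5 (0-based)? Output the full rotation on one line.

All 15 rotations (rotation i = S[i:]+S[:i]):
  rot[0] = rotpoppusqstpq$
  rot[1] = otpoppusqstpq$r
  rot[2] = tpoppusqstpq$ro
  rot[3] = poppusqstpq$rot
  rot[4] = oppusqstpq$rotp
  rot[5] = ppusqstpq$rotpo
  rot[6] = pusqstpq$rotpop
  rot[7] = usqstpq$rotpopp
  rot[8] = sqstpq$rotpoppu
  rot[9] = qstpq$rotpoppus
  rot[10] = stpq$rotpoppusq
  rot[11] = tpq$rotpoppusqs
  rot[12] = pq$rotpoppusqst
  rot[13] = q$rotpoppusqstp
  rot[14] = $rotpoppusqstpq
Sorted (with $ < everything):
  sorted[0] = $rotpoppusqstpq
  sorted[1] = oppusqstpq$rotp
  sorted[2] = otpoppusqstpq$r
  sorted[3] = poppusqstpq$rot
  sorted[4] = ppusqstpq$rotpo
  sorted[5] = pq$rotpoppusqst
  sorted[6] = pusqstpq$rotpop
  sorted[7] = q$rotpoppusqstp
  sorted[8] = qstpq$rotpoppus
  sorted[9] = rotpoppusqstpq$
  sorted[10] = sqstpq$rotpoppu
  sorted[11] = stpq$rotpoppusq
  sorted[12] = tpoppusqstpq$ro
  sorted[13] = tpq$rotpoppusqs
  sorted[14] = usqstpq$rotpopp
sorted[5] = pq$rotpoppusqst

Answer: pq$rotpoppusqst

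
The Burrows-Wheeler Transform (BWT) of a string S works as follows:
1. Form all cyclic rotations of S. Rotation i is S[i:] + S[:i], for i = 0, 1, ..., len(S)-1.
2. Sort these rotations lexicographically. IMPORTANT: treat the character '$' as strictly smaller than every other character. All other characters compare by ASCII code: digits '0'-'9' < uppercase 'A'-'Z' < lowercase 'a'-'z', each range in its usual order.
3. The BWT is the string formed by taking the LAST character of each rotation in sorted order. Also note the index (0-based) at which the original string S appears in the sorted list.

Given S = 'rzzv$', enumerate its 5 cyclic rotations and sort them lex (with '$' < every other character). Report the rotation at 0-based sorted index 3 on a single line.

Answer: zv$rz

Derivation:
All 5 rotations (rotation i = S[i:]+S[:i]):
  rot[0] = rzzv$
  rot[1] = zzv$r
  rot[2] = zv$rz
  rot[3] = v$rzz
  rot[4] = $rzzv
Sorted (with $ < everything):
  sorted[0] = $rzzv
  sorted[1] = rzzv$
  sorted[2] = v$rzz
  sorted[3] = zv$rz
  sorted[4] = zzv$r
sorted[3] = zv$rz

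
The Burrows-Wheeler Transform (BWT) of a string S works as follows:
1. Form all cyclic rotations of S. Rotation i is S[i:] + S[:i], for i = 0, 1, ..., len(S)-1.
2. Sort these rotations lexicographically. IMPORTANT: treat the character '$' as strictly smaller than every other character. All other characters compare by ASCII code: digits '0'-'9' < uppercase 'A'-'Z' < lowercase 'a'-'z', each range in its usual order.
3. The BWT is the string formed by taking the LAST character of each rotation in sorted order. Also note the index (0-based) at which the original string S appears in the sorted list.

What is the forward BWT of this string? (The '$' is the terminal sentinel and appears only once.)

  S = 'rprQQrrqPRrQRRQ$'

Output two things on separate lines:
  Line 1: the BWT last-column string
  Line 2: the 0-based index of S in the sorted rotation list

Answer: QqRrrQRQPrrpR$rQ
13

Derivation:
All 16 rotations (rotation i = S[i:]+S[:i]):
  rot[0] = rprQQrrqPRrQRRQ$
  rot[1] = prQQrrqPRrQRRQ$r
  rot[2] = rQQrrqPRrQRRQ$rp
  rot[3] = QQrrqPRrQRRQ$rpr
  rot[4] = QrrqPRrQRRQ$rprQ
  rot[5] = rrqPRrQRRQ$rprQQ
  rot[6] = rqPRrQRRQ$rprQQr
  rot[7] = qPRrQRRQ$rprQQrr
  rot[8] = PRrQRRQ$rprQQrrq
  rot[9] = RrQRRQ$rprQQrrqP
  rot[10] = rQRRQ$rprQQrrqPR
  rot[11] = QRRQ$rprQQrrqPRr
  rot[12] = RRQ$rprQQrrqPRrQ
  rot[13] = RQ$rprQQrrqPRrQR
  rot[14] = Q$rprQQrrqPRrQRR
  rot[15] = $rprQQrrqPRrQRRQ
Sorted (with $ < everything):
  sorted[0] = $rprQQrrqPRrQRRQ  (last char: 'Q')
  sorted[1] = PRrQRRQ$rprQQrrq  (last char: 'q')
  sorted[2] = Q$rprQQrrqPRrQRR  (last char: 'R')
  sorted[3] = QQrrqPRrQRRQ$rpr  (last char: 'r')
  sorted[4] = QRRQ$rprQQrrqPRr  (last char: 'r')
  sorted[5] = QrrqPRrQRRQ$rprQ  (last char: 'Q')
  sorted[6] = RQ$rprQQrrqPRrQR  (last char: 'R')
  sorted[7] = RRQ$rprQQrrqPRrQ  (last char: 'Q')
  sorted[8] = RrQRRQ$rprQQrrqP  (last char: 'P')
  sorted[9] = prQQrrqPRrQRRQ$r  (last char: 'r')
  sorted[10] = qPRrQRRQ$rprQQrr  (last char: 'r')
  sorted[11] = rQQrrqPRrQRRQ$rp  (last char: 'p')
  sorted[12] = rQRRQ$rprQQrrqPR  (last char: 'R')
  sorted[13] = rprQQrrqPRrQRRQ$  (last char: '$')
  sorted[14] = rqPRrQRRQ$rprQQr  (last char: 'r')
  sorted[15] = rrqPRrQRRQ$rprQQ  (last char: 'Q')
Last column: QqRrrQRQPrrpR$rQ
Original string S is at sorted index 13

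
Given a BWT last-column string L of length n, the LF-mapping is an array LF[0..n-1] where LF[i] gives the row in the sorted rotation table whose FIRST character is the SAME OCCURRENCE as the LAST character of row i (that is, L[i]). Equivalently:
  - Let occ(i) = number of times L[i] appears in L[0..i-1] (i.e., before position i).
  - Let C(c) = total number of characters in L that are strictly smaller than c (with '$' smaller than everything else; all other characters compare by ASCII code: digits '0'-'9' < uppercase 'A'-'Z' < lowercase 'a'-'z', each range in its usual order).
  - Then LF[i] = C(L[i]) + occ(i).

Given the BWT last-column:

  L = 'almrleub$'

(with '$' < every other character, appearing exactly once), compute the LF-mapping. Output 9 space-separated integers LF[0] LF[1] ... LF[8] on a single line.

Char counts: '$':1, 'a':1, 'b':1, 'e':1, 'l':2, 'm':1, 'r':1, 'u':1
C (first-col start): C('$')=0, C('a')=1, C('b')=2, C('e')=3, C('l')=4, C('m')=6, C('r')=7, C('u')=8
L[0]='a': occ=0, LF[0]=C('a')+0=1+0=1
L[1]='l': occ=0, LF[1]=C('l')+0=4+0=4
L[2]='m': occ=0, LF[2]=C('m')+0=6+0=6
L[3]='r': occ=0, LF[3]=C('r')+0=7+0=7
L[4]='l': occ=1, LF[4]=C('l')+1=4+1=5
L[5]='e': occ=0, LF[5]=C('e')+0=3+0=3
L[6]='u': occ=0, LF[6]=C('u')+0=8+0=8
L[7]='b': occ=0, LF[7]=C('b')+0=2+0=2
L[8]='$': occ=0, LF[8]=C('$')+0=0+0=0

Answer: 1 4 6 7 5 3 8 2 0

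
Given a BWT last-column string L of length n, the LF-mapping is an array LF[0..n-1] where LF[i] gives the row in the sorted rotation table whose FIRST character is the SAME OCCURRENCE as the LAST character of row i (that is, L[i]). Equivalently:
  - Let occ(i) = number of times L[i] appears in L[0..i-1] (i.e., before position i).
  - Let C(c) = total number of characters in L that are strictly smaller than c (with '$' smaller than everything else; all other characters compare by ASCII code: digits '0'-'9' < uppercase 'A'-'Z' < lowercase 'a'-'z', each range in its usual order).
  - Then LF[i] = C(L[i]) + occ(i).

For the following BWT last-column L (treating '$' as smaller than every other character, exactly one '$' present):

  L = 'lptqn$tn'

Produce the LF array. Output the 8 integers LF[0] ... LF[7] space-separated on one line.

Char counts: '$':1, 'l':1, 'n':2, 'p':1, 'q':1, 't':2
C (first-col start): C('$')=0, C('l')=1, C('n')=2, C('p')=4, C('q')=5, C('t')=6
L[0]='l': occ=0, LF[0]=C('l')+0=1+0=1
L[1]='p': occ=0, LF[1]=C('p')+0=4+0=4
L[2]='t': occ=0, LF[2]=C('t')+0=6+0=6
L[3]='q': occ=0, LF[3]=C('q')+0=5+0=5
L[4]='n': occ=0, LF[4]=C('n')+0=2+0=2
L[5]='$': occ=0, LF[5]=C('$')+0=0+0=0
L[6]='t': occ=1, LF[6]=C('t')+1=6+1=7
L[7]='n': occ=1, LF[7]=C('n')+1=2+1=3

Answer: 1 4 6 5 2 0 7 3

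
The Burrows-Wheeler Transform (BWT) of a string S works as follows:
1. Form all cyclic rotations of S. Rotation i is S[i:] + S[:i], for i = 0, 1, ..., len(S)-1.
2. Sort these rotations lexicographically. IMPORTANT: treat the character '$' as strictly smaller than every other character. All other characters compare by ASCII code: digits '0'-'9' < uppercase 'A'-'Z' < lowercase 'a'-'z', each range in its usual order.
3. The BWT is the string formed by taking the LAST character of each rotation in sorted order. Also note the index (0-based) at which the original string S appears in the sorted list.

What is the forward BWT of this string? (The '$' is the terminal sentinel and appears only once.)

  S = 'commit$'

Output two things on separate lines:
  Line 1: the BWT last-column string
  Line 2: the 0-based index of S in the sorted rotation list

Answer: t$mmoci
1

Derivation:
All 7 rotations (rotation i = S[i:]+S[:i]):
  rot[0] = commit$
  rot[1] = ommit$c
  rot[2] = mmit$co
  rot[3] = mit$com
  rot[4] = it$comm
  rot[5] = t$commi
  rot[6] = $commit
Sorted (with $ < everything):
  sorted[0] = $commit  (last char: 't')
  sorted[1] = commit$  (last char: '$')
  sorted[2] = it$comm  (last char: 'm')
  sorted[3] = mit$com  (last char: 'm')
  sorted[4] = mmit$co  (last char: 'o')
  sorted[5] = ommit$c  (last char: 'c')
  sorted[6] = t$commi  (last char: 'i')
Last column: t$mmoci
Original string S is at sorted index 1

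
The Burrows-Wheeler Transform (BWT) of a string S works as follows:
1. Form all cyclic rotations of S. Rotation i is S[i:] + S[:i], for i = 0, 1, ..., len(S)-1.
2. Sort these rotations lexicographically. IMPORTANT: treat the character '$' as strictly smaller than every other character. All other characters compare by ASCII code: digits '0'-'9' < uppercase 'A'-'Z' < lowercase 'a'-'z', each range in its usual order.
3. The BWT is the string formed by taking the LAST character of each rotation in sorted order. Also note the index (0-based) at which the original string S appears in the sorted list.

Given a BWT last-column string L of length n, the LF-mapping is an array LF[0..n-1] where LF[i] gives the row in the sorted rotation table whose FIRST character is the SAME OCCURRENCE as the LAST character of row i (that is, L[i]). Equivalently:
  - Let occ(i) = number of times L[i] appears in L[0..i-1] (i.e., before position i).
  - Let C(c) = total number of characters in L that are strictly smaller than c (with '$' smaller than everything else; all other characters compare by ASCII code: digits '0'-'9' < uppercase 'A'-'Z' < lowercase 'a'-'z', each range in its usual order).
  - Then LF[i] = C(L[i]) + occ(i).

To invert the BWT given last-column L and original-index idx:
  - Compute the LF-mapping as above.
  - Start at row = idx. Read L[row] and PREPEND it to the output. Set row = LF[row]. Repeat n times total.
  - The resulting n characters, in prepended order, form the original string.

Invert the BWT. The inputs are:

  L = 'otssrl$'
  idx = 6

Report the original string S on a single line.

LF mapping: 2 6 4 5 3 1 0
Walk LF starting at row 6, prepending L[row]:
  step 1: row=6, L[6]='$', prepend. Next row=LF[6]=0
  step 2: row=0, L[0]='o', prepend. Next row=LF[0]=2
  step 3: row=2, L[2]='s', prepend. Next row=LF[2]=4
  step 4: row=4, L[4]='r', prepend. Next row=LF[4]=3
  step 5: row=3, L[3]='s', prepend. Next row=LF[3]=5
  step 6: row=5, L[5]='l', prepend. Next row=LF[5]=1
  step 7: row=1, L[1]='t', prepend. Next row=LF[1]=6
Reversed output: tlsrso$

Answer: tlsrso$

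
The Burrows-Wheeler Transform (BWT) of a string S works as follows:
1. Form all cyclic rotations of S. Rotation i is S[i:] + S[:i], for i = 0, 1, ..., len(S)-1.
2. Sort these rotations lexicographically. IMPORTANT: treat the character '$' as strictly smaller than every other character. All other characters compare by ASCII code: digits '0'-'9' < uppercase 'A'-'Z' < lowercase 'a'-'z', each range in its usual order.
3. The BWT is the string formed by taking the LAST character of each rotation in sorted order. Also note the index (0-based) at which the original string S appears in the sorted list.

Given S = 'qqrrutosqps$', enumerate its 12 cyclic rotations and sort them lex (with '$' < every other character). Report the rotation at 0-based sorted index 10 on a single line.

All 12 rotations (rotation i = S[i:]+S[:i]):
  rot[0] = qqrrutosqps$
  rot[1] = qrrutosqps$q
  rot[2] = rrutosqps$qq
  rot[3] = rutosqps$qqr
  rot[4] = utosqps$qqrr
  rot[5] = tosqps$qqrru
  rot[6] = osqps$qqrrut
  rot[7] = sqps$qqrruto
  rot[8] = qps$qqrrutos
  rot[9] = ps$qqrrutosq
  rot[10] = s$qqrrutosqp
  rot[11] = $qqrrutosqps
Sorted (with $ < everything):
  sorted[0] = $qqrrutosqps
  sorted[1] = osqps$qqrrut
  sorted[2] = ps$qqrrutosq
  sorted[3] = qps$qqrrutos
  sorted[4] = qqrrutosqps$
  sorted[5] = qrrutosqps$q
  sorted[6] = rrutosqps$qq
  sorted[7] = rutosqps$qqr
  sorted[8] = s$qqrrutosqp
  sorted[9] = sqps$qqrruto
  sorted[10] = tosqps$qqrru
  sorted[11] = utosqps$qqrr
sorted[10] = tosqps$qqrru

Answer: tosqps$qqrru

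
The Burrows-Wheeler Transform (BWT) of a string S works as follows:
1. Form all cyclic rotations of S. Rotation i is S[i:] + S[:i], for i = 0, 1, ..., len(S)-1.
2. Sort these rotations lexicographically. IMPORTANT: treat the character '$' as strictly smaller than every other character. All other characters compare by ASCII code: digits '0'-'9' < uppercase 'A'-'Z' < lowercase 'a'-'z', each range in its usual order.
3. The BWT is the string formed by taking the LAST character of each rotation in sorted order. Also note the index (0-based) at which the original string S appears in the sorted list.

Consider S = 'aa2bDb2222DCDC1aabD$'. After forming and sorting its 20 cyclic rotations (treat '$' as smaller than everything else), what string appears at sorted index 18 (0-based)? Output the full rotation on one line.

Answer: bD$aa2bDb2222DCDC1aa

Derivation:
All 20 rotations (rotation i = S[i:]+S[:i]):
  rot[0] = aa2bDb2222DCDC1aabD$
  rot[1] = a2bDb2222DCDC1aabD$a
  rot[2] = 2bDb2222DCDC1aabD$aa
  rot[3] = bDb2222DCDC1aabD$aa2
  rot[4] = Db2222DCDC1aabD$aa2b
  rot[5] = b2222DCDC1aabD$aa2bD
  rot[6] = 2222DCDC1aabD$aa2bDb
  rot[7] = 222DCDC1aabD$aa2bDb2
  rot[8] = 22DCDC1aabD$aa2bDb22
  rot[9] = 2DCDC1aabD$aa2bDb222
  rot[10] = DCDC1aabD$aa2bDb2222
  rot[11] = CDC1aabD$aa2bDb2222D
  rot[12] = DC1aabD$aa2bDb2222DC
  rot[13] = C1aabD$aa2bDb2222DCD
  rot[14] = 1aabD$aa2bDb2222DCDC
  rot[15] = aabD$aa2bDb2222DCDC1
  rot[16] = abD$aa2bDb2222DCDC1a
  rot[17] = bD$aa2bDb2222DCDC1aa
  rot[18] = D$aa2bDb2222DCDC1aab
  rot[19] = $aa2bDb2222DCDC1aabD
Sorted (with $ < everything):
  sorted[0] = $aa2bDb2222DCDC1aabD
  sorted[1] = 1aabD$aa2bDb2222DCDC
  sorted[2] = 2222DCDC1aabD$aa2bDb
  sorted[3] = 222DCDC1aabD$aa2bDb2
  sorted[4] = 22DCDC1aabD$aa2bDb22
  sorted[5] = 2DCDC1aabD$aa2bDb222
  sorted[6] = 2bDb2222DCDC1aabD$aa
  sorted[7] = C1aabD$aa2bDb2222DCD
  sorted[8] = CDC1aabD$aa2bDb2222D
  sorted[9] = D$aa2bDb2222DCDC1aab
  sorted[10] = DC1aabD$aa2bDb2222DC
  sorted[11] = DCDC1aabD$aa2bDb2222
  sorted[12] = Db2222DCDC1aabD$aa2b
  sorted[13] = a2bDb2222DCDC1aabD$a
  sorted[14] = aa2bDb2222DCDC1aabD$
  sorted[15] = aabD$aa2bDb2222DCDC1
  sorted[16] = abD$aa2bDb2222DCDC1a
  sorted[17] = b2222DCDC1aabD$aa2bD
  sorted[18] = bD$aa2bDb2222DCDC1aa
  sorted[19] = bDb2222DCDC1aabD$aa2
sorted[18] = bD$aa2bDb2222DCDC1aa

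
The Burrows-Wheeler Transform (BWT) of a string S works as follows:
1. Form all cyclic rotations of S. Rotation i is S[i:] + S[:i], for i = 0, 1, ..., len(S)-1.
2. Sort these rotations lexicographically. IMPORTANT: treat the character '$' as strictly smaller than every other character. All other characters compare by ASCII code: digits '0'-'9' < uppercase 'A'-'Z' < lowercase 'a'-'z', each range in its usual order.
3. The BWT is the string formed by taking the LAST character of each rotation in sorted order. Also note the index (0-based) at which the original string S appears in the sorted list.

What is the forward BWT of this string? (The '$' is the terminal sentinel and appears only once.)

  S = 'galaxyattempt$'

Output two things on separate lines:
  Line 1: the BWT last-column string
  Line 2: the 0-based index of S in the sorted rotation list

All 14 rotations (rotation i = S[i:]+S[:i]):
  rot[0] = galaxyattempt$
  rot[1] = alaxyattempt$g
  rot[2] = laxyattempt$ga
  rot[3] = axyattempt$gal
  rot[4] = xyattempt$gala
  rot[5] = yattempt$galax
  rot[6] = attempt$galaxy
  rot[7] = ttempt$galaxya
  rot[8] = tempt$galaxyat
  rot[9] = empt$galaxyatt
  rot[10] = mpt$galaxyatte
  rot[11] = pt$galaxyattem
  rot[12] = t$galaxyattemp
  rot[13] = $galaxyattempt
Sorted (with $ < everything):
  sorted[0] = $galaxyattempt  (last char: 't')
  sorted[1] = alaxyattempt$g  (last char: 'g')
  sorted[2] = attempt$galaxy  (last char: 'y')
  sorted[3] = axyattempt$gal  (last char: 'l')
  sorted[4] = empt$galaxyatt  (last char: 't')
  sorted[5] = galaxyattempt$  (last char: '$')
  sorted[6] = laxyattempt$ga  (last char: 'a')
  sorted[7] = mpt$galaxyatte  (last char: 'e')
  sorted[8] = pt$galaxyattem  (last char: 'm')
  sorted[9] = t$galaxyattemp  (last char: 'p')
  sorted[10] = tempt$galaxyat  (last char: 't')
  sorted[11] = ttempt$galaxya  (last char: 'a')
  sorted[12] = xyattempt$gala  (last char: 'a')
  sorted[13] = yattempt$galax  (last char: 'x')
Last column: tgylt$aemptaax
Original string S is at sorted index 5

Answer: tgylt$aemptaax
5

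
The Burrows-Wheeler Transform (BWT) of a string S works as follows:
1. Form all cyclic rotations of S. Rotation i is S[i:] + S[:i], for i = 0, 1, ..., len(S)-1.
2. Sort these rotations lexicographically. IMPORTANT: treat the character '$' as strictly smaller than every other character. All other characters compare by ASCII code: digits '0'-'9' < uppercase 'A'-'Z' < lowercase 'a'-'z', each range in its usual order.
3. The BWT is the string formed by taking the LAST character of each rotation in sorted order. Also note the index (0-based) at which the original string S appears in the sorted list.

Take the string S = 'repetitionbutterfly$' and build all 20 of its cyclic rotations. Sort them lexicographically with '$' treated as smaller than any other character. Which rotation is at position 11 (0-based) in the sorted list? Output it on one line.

All 20 rotations (rotation i = S[i:]+S[:i]):
  rot[0] = repetitionbutterfly$
  rot[1] = epetitionbutterfly$r
  rot[2] = petitionbutterfly$re
  rot[3] = etitionbutterfly$rep
  rot[4] = titionbutterfly$repe
  rot[5] = itionbutterfly$repet
  rot[6] = tionbutterfly$repeti
  rot[7] = ionbutterfly$repetit
  rot[8] = onbutterfly$repetiti
  rot[9] = nbutterfly$repetitio
  rot[10] = butterfly$repetition
  rot[11] = utterfly$repetitionb
  rot[12] = tterfly$repetitionbu
  rot[13] = terfly$repetitionbut
  rot[14] = erfly$repetitionbutt
  rot[15] = rfly$repetitionbutte
  rot[16] = fly$repetitionbutter
  rot[17] = ly$repetitionbutterf
  rot[18] = y$repetitionbutterfl
  rot[19] = $repetitionbutterfly
Sorted (with $ < everything):
  sorted[0] = $repetitionbutterfly
  sorted[1] = butterfly$repetition
  sorted[2] = epetitionbutterfly$r
  sorted[3] = erfly$repetitionbutt
  sorted[4] = etitionbutterfly$rep
  sorted[5] = fly$repetitionbutter
  sorted[6] = ionbutterfly$repetit
  sorted[7] = itionbutterfly$repet
  sorted[8] = ly$repetitionbutterf
  sorted[9] = nbutterfly$repetitio
  sorted[10] = onbutterfly$repetiti
  sorted[11] = petitionbutterfly$re
  sorted[12] = repetitionbutterfly$
  sorted[13] = rfly$repetitionbutte
  sorted[14] = terfly$repetitionbut
  sorted[15] = tionbutterfly$repeti
  sorted[16] = titionbutterfly$repe
  sorted[17] = tterfly$repetitionbu
  sorted[18] = utterfly$repetitionb
  sorted[19] = y$repetitionbutterfl
sorted[11] = petitionbutterfly$re

Answer: petitionbutterfly$re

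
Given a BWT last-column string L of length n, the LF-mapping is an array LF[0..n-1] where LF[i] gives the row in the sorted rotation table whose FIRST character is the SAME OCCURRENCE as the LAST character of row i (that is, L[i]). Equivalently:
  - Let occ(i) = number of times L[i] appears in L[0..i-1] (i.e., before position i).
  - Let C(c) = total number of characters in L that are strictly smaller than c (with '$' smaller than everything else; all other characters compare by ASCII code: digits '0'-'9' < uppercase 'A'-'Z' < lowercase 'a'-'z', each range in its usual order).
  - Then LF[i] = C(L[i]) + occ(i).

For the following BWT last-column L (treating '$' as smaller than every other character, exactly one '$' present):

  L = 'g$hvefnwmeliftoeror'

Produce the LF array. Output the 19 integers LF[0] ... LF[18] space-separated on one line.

Answer: 6 0 7 17 1 4 11 18 10 2 9 8 5 16 12 3 14 13 15

Derivation:
Char counts: '$':1, 'e':3, 'f':2, 'g':1, 'h':1, 'i':1, 'l':1, 'm':1, 'n':1, 'o':2, 'r':2, 't':1, 'v':1, 'w':1
C (first-col start): C('$')=0, C('e')=1, C('f')=4, C('g')=6, C('h')=7, C('i')=8, C('l')=9, C('m')=10, C('n')=11, C('o')=12, C('r')=14, C('t')=16, C('v')=17, C('w')=18
L[0]='g': occ=0, LF[0]=C('g')+0=6+0=6
L[1]='$': occ=0, LF[1]=C('$')+0=0+0=0
L[2]='h': occ=0, LF[2]=C('h')+0=7+0=7
L[3]='v': occ=0, LF[3]=C('v')+0=17+0=17
L[4]='e': occ=0, LF[4]=C('e')+0=1+0=1
L[5]='f': occ=0, LF[5]=C('f')+0=4+0=4
L[6]='n': occ=0, LF[6]=C('n')+0=11+0=11
L[7]='w': occ=0, LF[7]=C('w')+0=18+0=18
L[8]='m': occ=0, LF[8]=C('m')+0=10+0=10
L[9]='e': occ=1, LF[9]=C('e')+1=1+1=2
L[10]='l': occ=0, LF[10]=C('l')+0=9+0=9
L[11]='i': occ=0, LF[11]=C('i')+0=8+0=8
L[12]='f': occ=1, LF[12]=C('f')+1=4+1=5
L[13]='t': occ=0, LF[13]=C('t')+0=16+0=16
L[14]='o': occ=0, LF[14]=C('o')+0=12+0=12
L[15]='e': occ=2, LF[15]=C('e')+2=1+2=3
L[16]='r': occ=0, LF[16]=C('r')+0=14+0=14
L[17]='o': occ=1, LF[17]=C('o')+1=12+1=13
L[18]='r': occ=1, LF[18]=C('r')+1=14+1=15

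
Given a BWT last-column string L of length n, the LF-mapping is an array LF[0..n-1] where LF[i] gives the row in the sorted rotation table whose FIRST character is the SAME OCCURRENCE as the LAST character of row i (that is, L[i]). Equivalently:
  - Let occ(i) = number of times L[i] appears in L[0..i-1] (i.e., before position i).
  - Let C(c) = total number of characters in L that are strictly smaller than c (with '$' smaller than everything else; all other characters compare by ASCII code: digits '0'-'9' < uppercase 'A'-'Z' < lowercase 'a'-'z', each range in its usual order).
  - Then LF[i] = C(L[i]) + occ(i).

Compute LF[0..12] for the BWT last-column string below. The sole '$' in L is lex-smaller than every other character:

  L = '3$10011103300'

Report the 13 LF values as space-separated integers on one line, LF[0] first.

Answer: 10 0 6 1 2 7 8 9 3 11 12 4 5

Derivation:
Char counts: '$':1, '0':5, '1':4, '3':3
C (first-col start): C('$')=0, C('0')=1, C('1')=6, C('3')=10
L[0]='3': occ=0, LF[0]=C('3')+0=10+0=10
L[1]='$': occ=0, LF[1]=C('$')+0=0+0=0
L[2]='1': occ=0, LF[2]=C('1')+0=6+0=6
L[3]='0': occ=0, LF[3]=C('0')+0=1+0=1
L[4]='0': occ=1, LF[4]=C('0')+1=1+1=2
L[5]='1': occ=1, LF[5]=C('1')+1=6+1=7
L[6]='1': occ=2, LF[6]=C('1')+2=6+2=8
L[7]='1': occ=3, LF[7]=C('1')+3=6+3=9
L[8]='0': occ=2, LF[8]=C('0')+2=1+2=3
L[9]='3': occ=1, LF[9]=C('3')+1=10+1=11
L[10]='3': occ=2, LF[10]=C('3')+2=10+2=12
L[11]='0': occ=3, LF[11]=C('0')+3=1+3=4
L[12]='0': occ=4, LF[12]=C('0')+4=1+4=5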